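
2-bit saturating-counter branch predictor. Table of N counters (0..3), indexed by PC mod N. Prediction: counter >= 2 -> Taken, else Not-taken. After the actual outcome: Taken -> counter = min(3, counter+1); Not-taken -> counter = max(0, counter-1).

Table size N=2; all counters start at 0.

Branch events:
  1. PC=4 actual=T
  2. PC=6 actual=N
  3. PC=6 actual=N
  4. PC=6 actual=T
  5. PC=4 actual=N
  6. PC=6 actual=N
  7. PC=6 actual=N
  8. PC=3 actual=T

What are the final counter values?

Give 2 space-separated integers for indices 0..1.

Ev 1: PC=4 idx=0 pred=N actual=T -> ctr[0]=1
Ev 2: PC=6 idx=0 pred=N actual=N -> ctr[0]=0
Ev 3: PC=6 idx=0 pred=N actual=N -> ctr[0]=0
Ev 4: PC=6 idx=0 pred=N actual=T -> ctr[0]=1
Ev 5: PC=4 idx=0 pred=N actual=N -> ctr[0]=0
Ev 6: PC=6 idx=0 pred=N actual=N -> ctr[0]=0
Ev 7: PC=6 idx=0 pred=N actual=N -> ctr[0]=0
Ev 8: PC=3 idx=1 pred=N actual=T -> ctr[1]=1

Answer: 0 1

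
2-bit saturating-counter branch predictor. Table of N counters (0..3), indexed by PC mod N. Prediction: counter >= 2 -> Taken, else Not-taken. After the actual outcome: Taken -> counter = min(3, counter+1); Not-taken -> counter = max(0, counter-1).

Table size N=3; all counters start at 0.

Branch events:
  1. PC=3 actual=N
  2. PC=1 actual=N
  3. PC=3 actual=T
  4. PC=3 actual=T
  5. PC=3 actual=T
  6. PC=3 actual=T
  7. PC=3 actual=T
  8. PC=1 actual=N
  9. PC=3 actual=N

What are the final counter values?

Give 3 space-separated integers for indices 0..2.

Answer: 2 0 0

Derivation:
Ev 1: PC=3 idx=0 pred=N actual=N -> ctr[0]=0
Ev 2: PC=1 idx=1 pred=N actual=N -> ctr[1]=0
Ev 3: PC=3 idx=0 pred=N actual=T -> ctr[0]=1
Ev 4: PC=3 idx=0 pred=N actual=T -> ctr[0]=2
Ev 5: PC=3 idx=0 pred=T actual=T -> ctr[0]=3
Ev 6: PC=3 idx=0 pred=T actual=T -> ctr[0]=3
Ev 7: PC=3 idx=0 pred=T actual=T -> ctr[0]=3
Ev 8: PC=1 idx=1 pred=N actual=N -> ctr[1]=0
Ev 9: PC=3 idx=0 pred=T actual=N -> ctr[0]=2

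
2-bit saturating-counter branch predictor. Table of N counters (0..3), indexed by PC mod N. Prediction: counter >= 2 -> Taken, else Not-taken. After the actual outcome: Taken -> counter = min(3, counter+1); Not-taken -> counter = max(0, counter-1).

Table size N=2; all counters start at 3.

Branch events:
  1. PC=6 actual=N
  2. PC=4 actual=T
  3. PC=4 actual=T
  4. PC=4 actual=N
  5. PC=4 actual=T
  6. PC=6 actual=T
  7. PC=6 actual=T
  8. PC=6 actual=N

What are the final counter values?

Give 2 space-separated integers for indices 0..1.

Answer: 2 3

Derivation:
Ev 1: PC=6 idx=0 pred=T actual=N -> ctr[0]=2
Ev 2: PC=4 idx=0 pred=T actual=T -> ctr[0]=3
Ev 3: PC=4 idx=0 pred=T actual=T -> ctr[0]=3
Ev 4: PC=4 idx=0 pred=T actual=N -> ctr[0]=2
Ev 5: PC=4 idx=0 pred=T actual=T -> ctr[0]=3
Ev 6: PC=6 idx=0 pred=T actual=T -> ctr[0]=3
Ev 7: PC=6 idx=0 pred=T actual=T -> ctr[0]=3
Ev 8: PC=6 idx=0 pred=T actual=N -> ctr[0]=2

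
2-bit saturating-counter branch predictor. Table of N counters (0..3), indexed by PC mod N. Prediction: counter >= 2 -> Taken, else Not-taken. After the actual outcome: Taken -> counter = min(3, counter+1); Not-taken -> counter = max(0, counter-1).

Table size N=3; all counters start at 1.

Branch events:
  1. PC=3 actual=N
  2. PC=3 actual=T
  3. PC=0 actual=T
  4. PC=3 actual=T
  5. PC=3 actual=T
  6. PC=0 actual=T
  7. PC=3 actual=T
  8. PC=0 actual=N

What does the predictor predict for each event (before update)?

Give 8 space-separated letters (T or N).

Answer: N N N T T T T T

Derivation:
Ev 1: PC=3 idx=0 pred=N actual=N -> ctr[0]=0
Ev 2: PC=3 idx=0 pred=N actual=T -> ctr[0]=1
Ev 3: PC=0 idx=0 pred=N actual=T -> ctr[0]=2
Ev 4: PC=3 idx=0 pred=T actual=T -> ctr[0]=3
Ev 5: PC=3 idx=0 pred=T actual=T -> ctr[0]=3
Ev 6: PC=0 idx=0 pred=T actual=T -> ctr[0]=3
Ev 7: PC=3 idx=0 pred=T actual=T -> ctr[0]=3
Ev 8: PC=0 idx=0 pred=T actual=N -> ctr[0]=2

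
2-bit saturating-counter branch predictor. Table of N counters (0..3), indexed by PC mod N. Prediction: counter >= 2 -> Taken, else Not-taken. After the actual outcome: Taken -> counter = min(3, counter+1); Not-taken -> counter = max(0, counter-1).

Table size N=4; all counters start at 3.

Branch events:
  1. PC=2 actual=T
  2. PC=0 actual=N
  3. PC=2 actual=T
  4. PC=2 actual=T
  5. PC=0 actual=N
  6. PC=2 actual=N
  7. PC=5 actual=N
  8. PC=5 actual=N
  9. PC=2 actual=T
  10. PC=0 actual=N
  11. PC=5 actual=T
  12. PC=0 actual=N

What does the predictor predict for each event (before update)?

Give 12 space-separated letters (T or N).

Ev 1: PC=2 idx=2 pred=T actual=T -> ctr[2]=3
Ev 2: PC=0 idx=0 pred=T actual=N -> ctr[0]=2
Ev 3: PC=2 idx=2 pred=T actual=T -> ctr[2]=3
Ev 4: PC=2 idx=2 pred=T actual=T -> ctr[2]=3
Ev 5: PC=0 idx=0 pred=T actual=N -> ctr[0]=1
Ev 6: PC=2 idx=2 pred=T actual=N -> ctr[2]=2
Ev 7: PC=5 idx=1 pred=T actual=N -> ctr[1]=2
Ev 8: PC=5 idx=1 pred=T actual=N -> ctr[1]=1
Ev 9: PC=2 idx=2 pred=T actual=T -> ctr[2]=3
Ev 10: PC=0 idx=0 pred=N actual=N -> ctr[0]=0
Ev 11: PC=5 idx=1 pred=N actual=T -> ctr[1]=2
Ev 12: PC=0 idx=0 pred=N actual=N -> ctr[0]=0

Answer: T T T T T T T T T N N N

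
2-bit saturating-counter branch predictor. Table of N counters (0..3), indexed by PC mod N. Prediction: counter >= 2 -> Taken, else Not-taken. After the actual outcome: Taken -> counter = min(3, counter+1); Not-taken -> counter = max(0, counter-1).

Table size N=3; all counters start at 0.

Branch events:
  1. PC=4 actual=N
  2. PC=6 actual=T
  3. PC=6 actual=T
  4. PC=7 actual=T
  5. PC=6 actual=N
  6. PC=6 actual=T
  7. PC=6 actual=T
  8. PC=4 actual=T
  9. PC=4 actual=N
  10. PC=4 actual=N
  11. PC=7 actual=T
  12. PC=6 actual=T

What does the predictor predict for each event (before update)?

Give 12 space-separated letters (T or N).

Ev 1: PC=4 idx=1 pred=N actual=N -> ctr[1]=0
Ev 2: PC=6 idx=0 pred=N actual=T -> ctr[0]=1
Ev 3: PC=6 idx=0 pred=N actual=T -> ctr[0]=2
Ev 4: PC=7 idx=1 pred=N actual=T -> ctr[1]=1
Ev 5: PC=6 idx=0 pred=T actual=N -> ctr[0]=1
Ev 6: PC=6 idx=0 pred=N actual=T -> ctr[0]=2
Ev 7: PC=6 idx=0 pred=T actual=T -> ctr[0]=3
Ev 8: PC=4 idx=1 pred=N actual=T -> ctr[1]=2
Ev 9: PC=4 idx=1 pred=T actual=N -> ctr[1]=1
Ev 10: PC=4 idx=1 pred=N actual=N -> ctr[1]=0
Ev 11: PC=7 idx=1 pred=N actual=T -> ctr[1]=1
Ev 12: PC=6 idx=0 pred=T actual=T -> ctr[0]=3

Answer: N N N N T N T N T N N T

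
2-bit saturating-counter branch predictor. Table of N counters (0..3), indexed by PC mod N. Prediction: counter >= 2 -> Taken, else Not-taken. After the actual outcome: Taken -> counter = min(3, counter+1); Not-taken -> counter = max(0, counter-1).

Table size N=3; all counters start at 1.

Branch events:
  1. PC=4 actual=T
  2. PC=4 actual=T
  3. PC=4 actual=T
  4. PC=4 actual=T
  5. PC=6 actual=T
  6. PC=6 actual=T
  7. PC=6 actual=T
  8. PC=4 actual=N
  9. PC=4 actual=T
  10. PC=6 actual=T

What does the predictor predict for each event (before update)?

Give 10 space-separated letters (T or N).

Ev 1: PC=4 idx=1 pred=N actual=T -> ctr[1]=2
Ev 2: PC=4 idx=1 pred=T actual=T -> ctr[1]=3
Ev 3: PC=4 idx=1 pred=T actual=T -> ctr[1]=3
Ev 4: PC=4 idx=1 pred=T actual=T -> ctr[1]=3
Ev 5: PC=6 idx=0 pred=N actual=T -> ctr[0]=2
Ev 6: PC=6 idx=0 pred=T actual=T -> ctr[0]=3
Ev 7: PC=6 idx=0 pred=T actual=T -> ctr[0]=3
Ev 8: PC=4 idx=1 pred=T actual=N -> ctr[1]=2
Ev 9: PC=4 idx=1 pred=T actual=T -> ctr[1]=3
Ev 10: PC=6 idx=0 pred=T actual=T -> ctr[0]=3

Answer: N T T T N T T T T T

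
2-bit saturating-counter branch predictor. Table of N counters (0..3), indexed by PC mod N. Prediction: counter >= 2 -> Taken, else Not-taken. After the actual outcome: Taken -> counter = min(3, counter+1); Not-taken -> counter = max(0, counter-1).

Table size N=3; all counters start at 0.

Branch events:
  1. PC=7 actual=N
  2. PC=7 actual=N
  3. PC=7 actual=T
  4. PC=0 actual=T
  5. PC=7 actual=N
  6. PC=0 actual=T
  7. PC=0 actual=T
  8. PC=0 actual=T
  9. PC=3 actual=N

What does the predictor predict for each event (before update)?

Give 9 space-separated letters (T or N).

Answer: N N N N N N T T T

Derivation:
Ev 1: PC=7 idx=1 pred=N actual=N -> ctr[1]=0
Ev 2: PC=7 idx=1 pred=N actual=N -> ctr[1]=0
Ev 3: PC=7 idx=1 pred=N actual=T -> ctr[1]=1
Ev 4: PC=0 idx=0 pred=N actual=T -> ctr[0]=1
Ev 5: PC=7 idx=1 pred=N actual=N -> ctr[1]=0
Ev 6: PC=0 idx=0 pred=N actual=T -> ctr[0]=2
Ev 7: PC=0 idx=0 pred=T actual=T -> ctr[0]=3
Ev 8: PC=0 idx=0 pred=T actual=T -> ctr[0]=3
Ev 9: PC=3 idx=0 pred=T actual=N -> ctr[0]=2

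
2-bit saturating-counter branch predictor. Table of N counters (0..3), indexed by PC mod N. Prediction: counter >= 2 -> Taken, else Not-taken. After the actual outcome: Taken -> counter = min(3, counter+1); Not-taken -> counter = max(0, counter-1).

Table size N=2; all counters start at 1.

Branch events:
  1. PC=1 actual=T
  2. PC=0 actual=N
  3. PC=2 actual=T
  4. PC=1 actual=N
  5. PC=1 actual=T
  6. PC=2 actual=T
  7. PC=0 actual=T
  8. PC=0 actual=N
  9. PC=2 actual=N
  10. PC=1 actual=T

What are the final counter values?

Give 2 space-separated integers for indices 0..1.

Ev 1: PC=1 idx=1 pred=N actual=T -> ctr[1]=2
Ev 2: PC=0 idx=0 pred=N actual=N -> ctr[0]=0
Ev 3: PC=2 idx=0 pred=N actual=T -> ctr[0]=1
Ev 4: PC=1 idx=1 pred=T actual=N -> ctr[1]=1
Ev 5: PC=1 idx=1 pred=N actual=T -> ctr[1]=2
Ev 6: PC=2 idx=0 pred=N actual=T -> ctr[0]=2
Ev 7: PC=0 idx=0 pred=T actual=T -> ctr[0]=3
Ev 8: PC=0 idx=0 pred=T actual=N -> ctr[0]=2
Ev 9: PC=2 idx=0 pred=T actual=N -> ctr[0]=1
Ev 10: PC=1 idx=1 pred=T actual=T -> ctr[1]=3

Answer: 1 3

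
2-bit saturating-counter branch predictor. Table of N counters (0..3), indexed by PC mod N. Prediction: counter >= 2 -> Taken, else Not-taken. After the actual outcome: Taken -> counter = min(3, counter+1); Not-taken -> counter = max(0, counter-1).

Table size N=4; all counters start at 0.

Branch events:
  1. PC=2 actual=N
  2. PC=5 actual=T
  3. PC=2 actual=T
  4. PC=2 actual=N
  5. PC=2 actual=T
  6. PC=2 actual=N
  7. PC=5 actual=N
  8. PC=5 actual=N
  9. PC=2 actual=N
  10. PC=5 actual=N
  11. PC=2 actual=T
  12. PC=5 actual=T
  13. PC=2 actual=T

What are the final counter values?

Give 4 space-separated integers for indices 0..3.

Ev 1: PC=2 idx=2 pred=N actual=N -> ctr[2]=0
Ev 2: PC=5 idx=1 pred=N actual=T -> ctr[1]=1
Ev 3: PC=2 idx=2 pred=N actual=T -> ctr[2]=1
Ev 4: PC=2 idx=2 pred=N actual=N -> ctr[2]=0
Ev 5: PC=2 idx=2 pred=N actual=T -> ctr[2]=1
Ev 6: PC=2 idx=2 pred=N actual=N -> ctr[2]=0
Ev 7: PC=5 idx=1 pred=N actual=N -> ctr[1]=0
Ev 8: PC=5 idx=1 pred=N actual=N -> ctr[1]=0
Ev 9: PC=2 idx=2 pred=N actual=N -> ctr[2]=0
Ev 10: PC=5 idx=1 pred=N actual=N -> ctr[1]=0
Ev 11: PC=2 idx=2 pred=N actual=T -> ctr[2]=1
Ev 12: PC=5 idx=1 pred=N actual=T -> ctr[1]=1
Ev 13: PC=2 idx=2 pred=N actual=T -> ctr[2]=2

Answer: 0 1 2 0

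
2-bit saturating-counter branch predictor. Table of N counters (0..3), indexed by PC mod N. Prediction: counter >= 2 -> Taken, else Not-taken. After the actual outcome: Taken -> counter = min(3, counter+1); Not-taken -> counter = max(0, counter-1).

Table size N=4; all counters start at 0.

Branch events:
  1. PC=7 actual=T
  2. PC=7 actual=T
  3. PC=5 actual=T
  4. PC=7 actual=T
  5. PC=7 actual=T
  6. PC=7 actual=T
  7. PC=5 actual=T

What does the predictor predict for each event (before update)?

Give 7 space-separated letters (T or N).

Answer: N N N T T T N

Derivation:
Ev 1: PC=7 idx=3 pred=N actual=T -> ctr[3]=1
Ev 2: PC=7 idx=3 pred=N actual=T -> ctr[3]=2
Ev 3: PC=5 idx=1 pred=N actual=T -> ctr[1]=1
Ev 4: PC=7 idx=3 pred=T actual=T -> ctr[3]=3
Ev 5: PC=7 idx=3 pred=T actual=T -> ctr[3]=3
Ev 6: PC=7 idx=3 pred=T actual=T -> ctr[3]=3
Ev 7: PC=5 idx=1 pred=N actual=T -> ctr[1]=2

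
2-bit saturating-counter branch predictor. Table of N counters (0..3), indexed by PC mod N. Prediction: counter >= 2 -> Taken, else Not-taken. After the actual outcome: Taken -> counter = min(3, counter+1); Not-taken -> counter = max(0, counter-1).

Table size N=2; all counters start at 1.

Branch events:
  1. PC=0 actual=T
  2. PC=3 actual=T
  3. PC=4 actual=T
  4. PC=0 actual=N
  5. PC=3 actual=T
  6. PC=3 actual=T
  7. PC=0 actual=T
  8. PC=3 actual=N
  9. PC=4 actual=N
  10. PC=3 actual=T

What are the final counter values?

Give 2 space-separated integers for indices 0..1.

Answer: 2 3

Derivation:
Ev 1: PC=0 idx=0 pred=N actual=T -> ctr[0]=2
Ev 2: PC=3 idx=1 pred=N actual=T -> ctr[1]=2
Ev 3: PC=4 idx=0 pred=T actual=T -> ctr[0]=3
Ev 4: PC=0 idx=0 pred=T actual=N -> ctr[0]=2
Ev 5: PC=3 idx=1 pred=T actual=T -> ctr[1]=3
Ev 6: PC=3 idx=1 pred=T actual=T -> ctr[1]=3
Ev 7: PC=0 idx=0 pred=T actual=T -> ctr[0]=3
Ev 8: PC=3 idx=1 pred=T actual=N -> ctr[1]=2
Ev 9: PC=4 idx=0 pred=T actual=N -> ctr[0]=2
Ev 10: PC=3 idx=1 pred=T actual=T -> ctr[1]=3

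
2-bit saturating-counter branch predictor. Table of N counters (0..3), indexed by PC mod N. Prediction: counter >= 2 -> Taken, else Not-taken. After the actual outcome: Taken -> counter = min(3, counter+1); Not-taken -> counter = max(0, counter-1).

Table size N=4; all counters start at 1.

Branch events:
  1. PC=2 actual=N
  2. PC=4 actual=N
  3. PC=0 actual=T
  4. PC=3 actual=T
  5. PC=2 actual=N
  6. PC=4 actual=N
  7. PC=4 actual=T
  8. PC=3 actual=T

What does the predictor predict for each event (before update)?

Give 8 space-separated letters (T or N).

Ev 1: PC=2 idx=2 pred=N actual=N -> ctr[2]=0
Ev 2: PC=4 idx=0 pred=N actual=N -> ctr[0]=0
Ev 3: PC=0 idx=0 pred=N actual=T -> ctr[0]=1
Ev 4: PC=3 idx=3 pred=N actual=T -> ctr[3]=2
Ev 5: PC=2 idx=2 pred=N actual=N -> ctr[2]=0
Ev 6: PC=4 idx=0 pred=N actual=N -> ctr[0]=0
Ev 7: PC=4 idx=0 pred=N actual=T -> ctr[0]=1
Ev 8: PC=3 idx=3 pred=T actual=T -> ctr[3]=3

Answer: N N N N N N N T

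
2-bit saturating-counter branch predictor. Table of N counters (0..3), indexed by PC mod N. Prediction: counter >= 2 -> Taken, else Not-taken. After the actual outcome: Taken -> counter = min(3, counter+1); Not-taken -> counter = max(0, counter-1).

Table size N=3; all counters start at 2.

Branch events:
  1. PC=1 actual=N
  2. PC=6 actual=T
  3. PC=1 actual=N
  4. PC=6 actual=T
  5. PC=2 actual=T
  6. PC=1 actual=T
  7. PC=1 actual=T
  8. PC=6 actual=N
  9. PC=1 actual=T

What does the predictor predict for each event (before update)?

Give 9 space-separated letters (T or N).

Answer: T T N T T N N T T

Derivation:
Ev 1: PC=1 idx=1 pred=T actual=N -> ctr[1]=1
Ev 2: PC=6 idx=0 pred=T actual=T -> ctr[0]=3
Ev 3: PC=1 idx=1 pred=N actual=N -> ctr[1]=0
Ev 4: PC=6 idx=0 pred=T actual=T -> ctr[0]=3
Ev 5: PC=2 idx=2 pred=T actual=T -> ctr[2]=3
Ev 6: PC=1 idx=1 pred=N actual=T -> ctr[1]=1
Ev 7: PC=1 idx=1 pred=N actual=T -> ctr[1]=2
Ev 8: PC=6 idx=0 pred=T actual=N -> ctr[0]=2
Ev 9: PC=1 idx=1 pred=T actual=T -> ctr[1]=3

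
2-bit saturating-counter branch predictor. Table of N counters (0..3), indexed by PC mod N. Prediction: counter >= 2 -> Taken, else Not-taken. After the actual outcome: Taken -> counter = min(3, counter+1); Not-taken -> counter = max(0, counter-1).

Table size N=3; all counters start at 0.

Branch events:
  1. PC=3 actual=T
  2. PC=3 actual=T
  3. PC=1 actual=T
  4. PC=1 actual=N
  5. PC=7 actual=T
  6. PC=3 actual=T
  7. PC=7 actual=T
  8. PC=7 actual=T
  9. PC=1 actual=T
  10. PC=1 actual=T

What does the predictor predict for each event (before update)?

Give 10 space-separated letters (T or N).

Ev 1: PC=3 idx=0 pred=N actual=T -> ctr[0]=1
Ev 2: PC=3 idx=0 pred=N actual=T -> ctr[0]=2
Ev 3: PC=1 idx=1 pred=N actual=T -> ctr[1]=1
Ev 4: PC=1 idx=1 pred=N actual=N -> ctr[1]=0
Ev 5: PC=7 idx=1 pred=N actual=T -> ctr[1]=1
Ev 6: PC=3 idx=0 pred=T actual=T -> ctr[0]=3
Ev 7: PC=7 idx=1 pred=N actual=T -> ctr[1]=2
Ev 8: PC=7 idx=1 pred=T actual=T -> ctr[1]=3
Ev 9: PC=1 idx=1 pred=T actual=T -> ctr[1]=3
Ev 10: PC=1 idx=1 pred=T actual=T -> ctr[1]=3

Answer: N N N N N T N T T T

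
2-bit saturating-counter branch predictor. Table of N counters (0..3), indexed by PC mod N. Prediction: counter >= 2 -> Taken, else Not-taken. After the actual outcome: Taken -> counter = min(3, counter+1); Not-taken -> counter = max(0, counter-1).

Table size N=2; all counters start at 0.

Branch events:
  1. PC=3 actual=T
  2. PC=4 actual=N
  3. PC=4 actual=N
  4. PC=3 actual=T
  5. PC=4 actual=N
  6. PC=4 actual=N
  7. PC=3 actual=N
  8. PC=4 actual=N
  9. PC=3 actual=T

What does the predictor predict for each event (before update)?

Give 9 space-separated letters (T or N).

Ev 1: PC=3 idx=1 pred=N actual=T -> ctr[1]=1
Ev 2: PC=4 idx=0 pred=N actual=N -> ctr[0]=0
Ev 3: PC=4 idx=0 pred=N actual=N -> ctr[0]=0
Ev 4: PC=3 idx=1 pred=N actual=T -> ctr[1]=2
Ev 5: PC=4 idx=0 pred=N actual=N -> ctr[0]=0
Ev 6: PC=4 idx=0 pred=N actual=N -> ctr[0]=0
Ev 7: PC=3 idx=1 pred=T actual=N -> ctr[1]=1
Ev 8: PC=4 idx=0 pred=N actual=N -> ctr[0]=0
Ev 9: PC=3 idx=1 pred=N actual=T -> ctr[1]=2

Answer: N N N N N N T N N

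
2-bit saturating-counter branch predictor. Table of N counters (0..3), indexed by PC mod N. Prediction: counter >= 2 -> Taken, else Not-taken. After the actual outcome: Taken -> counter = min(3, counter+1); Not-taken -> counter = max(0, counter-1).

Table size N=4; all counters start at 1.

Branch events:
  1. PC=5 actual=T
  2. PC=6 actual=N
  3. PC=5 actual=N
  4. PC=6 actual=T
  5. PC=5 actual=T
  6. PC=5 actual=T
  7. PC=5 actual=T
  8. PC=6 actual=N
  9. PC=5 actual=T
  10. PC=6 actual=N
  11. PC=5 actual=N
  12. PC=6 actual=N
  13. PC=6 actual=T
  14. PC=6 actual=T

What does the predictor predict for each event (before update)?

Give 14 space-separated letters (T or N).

Ev 1: PC=5 idx=1 pred=N actual=T -> ctr[1]=2
Ev 2: PC=6 idx=2 pred=N actual=N -> ctr[2]=0
Ev 3: PC=5 idx=1 pred=T actual=N -> ctr[1]=1
Ev 4: PC=6 idx=2 pred=N actual=T -> ctr[2]=1
Ev 5: PC=5 idx=1 pred=N actual=T -> ctr[1]=2
Ev 6: PC=5 idx=1 pred=T actual=T -> ctr[1]=3
Ev 7: PC=5 idx=1 pred=T actual=T -> ctr[1]=3
Ev 8: PC=6 idx=2 pred=N actual=N -> ctr[2]=0
Ev 9: PC=5 idx=1 pred=T actual=T -> ctr[1]=3
Ev 10: PC=6 idx=2 pred=N actual=N -> ctr[2]=0
Ev 11: PC=5 idx=1 pred=T actual=N -> ctr[1]=2
Ev 12: PC=6 idx=2 pred=N actual=N -> ctr[2]=0
Ev 13: PC=6 idx=2 pred=N actual=T -> ctr[2]=1
Ev 14: PC=6 idx=2 pred=N actual=T -> ctr[2]=2

Answer: N N T N N T T N T N T N N N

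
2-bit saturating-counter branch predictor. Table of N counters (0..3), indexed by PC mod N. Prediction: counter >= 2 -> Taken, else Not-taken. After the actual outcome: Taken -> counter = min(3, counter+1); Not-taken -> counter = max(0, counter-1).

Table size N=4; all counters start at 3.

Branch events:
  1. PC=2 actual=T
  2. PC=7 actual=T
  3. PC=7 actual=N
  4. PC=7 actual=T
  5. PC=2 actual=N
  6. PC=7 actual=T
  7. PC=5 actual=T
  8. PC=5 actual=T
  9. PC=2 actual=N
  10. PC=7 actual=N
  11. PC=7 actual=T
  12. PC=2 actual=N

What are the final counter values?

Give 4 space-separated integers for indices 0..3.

Ev 1: PC=2 idx=2 pred=T actual=T -> ctr[2]=3
Ev 2: PC=7 idx=3 pred=T actual=T -> ctr[3]=3
Ev 3: PC=7 idx=3 pred=T actual=N -> ctr[3]=2
Ev 4: PC=7 idx=3 pred=T actual=T -> ctr[3]=3
Ev 5: PC=2 idx=2 pred=T actual=N -> ctr[2]=2
Ev 6: PC=7 idx=3 pred=T actual=T -> ctr[3]=3
Ev 7: PC=5 idx=1 pred=T actual=T -> ctr[1]=3
Ev 8: PC=5 idx=1 pred=T actual=T -> ctr[1]=3
Ev 9: PC=2 idx=2 pred=T actual=N -> ctr[2]=1
Ev 10: PC=7 idx=3 pred=T actual=N -> ctr[3]=2
Ev 11: PC=7 idx=3 pred=T actual=T -> ctr[3]=3
Ev 12: PC=2 idx=2 pred=N actual=N -> ctr[2]=0

Answer: 3 3 0 3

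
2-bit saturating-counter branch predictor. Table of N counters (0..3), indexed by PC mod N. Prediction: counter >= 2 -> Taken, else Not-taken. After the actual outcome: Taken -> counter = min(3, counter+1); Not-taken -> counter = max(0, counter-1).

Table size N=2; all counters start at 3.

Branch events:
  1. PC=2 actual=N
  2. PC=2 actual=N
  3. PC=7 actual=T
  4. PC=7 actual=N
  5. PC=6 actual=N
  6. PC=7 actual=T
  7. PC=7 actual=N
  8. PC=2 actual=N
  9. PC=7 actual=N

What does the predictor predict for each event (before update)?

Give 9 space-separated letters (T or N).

Ev 1: PC=2 idx=0 pred=T actual=N -> ctr[0]=2
Ev 2: PC=2 idx=0 pred=T actual=N -> ctr[0]=1
Ev 3: PC=7 idx=1 pred=T actual=T -> ctr[1]=3
Ev 4: PC=7 idx=1 pred=T actual=N -> ctr[1]=2
Ev 5: PC=6 idx=0 pred=N actual=N -> ctr[0]=0
Ev 6: PC=7 idx=1 pred=T actual=T -> ctr[1]=3
Ev 7: PC=7 idx=1 pred=T actual=N -> ctr[1]=2
Ev 8: PC=2 idx=0 pred=N actual=N -> ctr[0]=0
Ev 9: PC=7 idx=1 pred=T actual=N -> ctr[1]=1

Answer: T T T T N T T N T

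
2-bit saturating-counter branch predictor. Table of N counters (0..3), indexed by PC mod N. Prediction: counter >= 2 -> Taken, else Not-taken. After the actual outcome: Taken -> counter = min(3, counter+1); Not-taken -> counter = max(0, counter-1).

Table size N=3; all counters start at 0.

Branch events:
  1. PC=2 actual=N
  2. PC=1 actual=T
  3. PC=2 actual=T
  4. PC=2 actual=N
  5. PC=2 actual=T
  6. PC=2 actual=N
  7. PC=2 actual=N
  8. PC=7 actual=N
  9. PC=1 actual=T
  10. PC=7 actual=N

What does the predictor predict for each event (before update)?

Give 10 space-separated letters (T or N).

Ev 1: PC=2 idx=2 pred=N actual=N -> ctr[2]=0
Ev 2: PC=1 idx=1 pred=N actual=T -> ctr[1]=1
Ev 3: PC=2 idx=2 pred=N actual=T -> ctr[2]=1
Ev 4: PC=2 idx=2 pred=N actual=N -> ctr[2]=0
Ev 5: PC=2 idx=2 pred=N actual=T -> ctr[2]=1
Ev 6: PC=2 idx=2 pred=N actual=N -> ctr[2]=0
Ev 7: PC=2 idx=2 pred=N actual=N -> ctr[2]=0
Ev 8: PC=7 idx=1 pred=N actual=N -> ctr[1]=0
Ev 9: PC=1 idx=1 pred=N actual=T -> ctr[1]=1
Ev 10: PC=7 idx=1 pred=N actual=N -> ctr[1]=0

Answer: N N N N N N N N N N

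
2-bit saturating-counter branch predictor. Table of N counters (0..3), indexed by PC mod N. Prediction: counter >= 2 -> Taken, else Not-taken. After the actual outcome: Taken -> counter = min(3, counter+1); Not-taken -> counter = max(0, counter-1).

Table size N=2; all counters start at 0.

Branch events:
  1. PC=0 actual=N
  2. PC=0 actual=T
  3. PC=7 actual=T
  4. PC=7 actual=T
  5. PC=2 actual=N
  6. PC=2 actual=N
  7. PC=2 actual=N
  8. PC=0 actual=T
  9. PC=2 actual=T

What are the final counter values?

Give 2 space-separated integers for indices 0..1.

Answer: 2 2

Derivation:
Ev 1: PC=0 idx=0 pred=N actual=N -> ctr[0]=0
Ev 2: PC=0 idx=0 pred=N actual=T -> ctr[0]=1
Ev 3: PC=7 idx=1 pred=N actual=T -> ctr[1]=1
Ev 4: PC=7 idx=1 pred=N actual=T -> ctr[1]=2
Ev 5: PC=2 idx=0 pred=N actual=N -> ctr[0]=0
Ev 6: PC=2 idx=0 pred=N actual=N -> ctr[0]=0
Ev 7: PC=2 idx=0 pred=N actual=N -> ctr[0]=0
Ev 8: PC=0 idx=0 pred=N actual=T -> ctr[0]=1
Ev 9: PC=2 idx=0 pred=N actual=T -> ctr[0]=2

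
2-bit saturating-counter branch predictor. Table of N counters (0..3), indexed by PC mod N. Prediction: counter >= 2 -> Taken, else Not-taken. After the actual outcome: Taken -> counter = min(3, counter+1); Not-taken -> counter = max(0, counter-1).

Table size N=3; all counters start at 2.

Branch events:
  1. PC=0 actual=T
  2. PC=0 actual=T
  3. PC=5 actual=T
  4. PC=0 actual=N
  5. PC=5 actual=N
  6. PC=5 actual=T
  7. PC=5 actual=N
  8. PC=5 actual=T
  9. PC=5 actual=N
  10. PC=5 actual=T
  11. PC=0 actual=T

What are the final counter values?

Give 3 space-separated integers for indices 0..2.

Ev 1: PC=0 idx=0 pred=T actual=T -> ctr[0]=3
Ev 2: PC=0 idx=0 pred=T actual=T -> ctr[0]=3
Ev 3: PC=5 idx=2 pred=T actual=T -> ctr[2]=3
Ev 4: PC=0 idx=0 pred=T actual=N -> ctr[0]=2
Ev 5: PC=5 idx=2 pred=T actual=N -> ctr[2]=2
Ev 6: PC=5 idx=2 pred=T actual=T -> ctr[2]=3
Ev 7: PC=5 idx=2 pred=T actual=N -> ctr[2]=2
Ev 8: PC=5 idx=2 pred=T actual=T -> ctr[2]=3
Ev 9: PC=5 idx=2 pred=T actual=N -> ctr[2]=2
Ev 10: PC=5 idx=2 pred=T actual=T -> ctr[2]=3
Ev 11: PC=0 idx=0 pred=T actual=T -> ctr[0]=3

Answer: 3 2 3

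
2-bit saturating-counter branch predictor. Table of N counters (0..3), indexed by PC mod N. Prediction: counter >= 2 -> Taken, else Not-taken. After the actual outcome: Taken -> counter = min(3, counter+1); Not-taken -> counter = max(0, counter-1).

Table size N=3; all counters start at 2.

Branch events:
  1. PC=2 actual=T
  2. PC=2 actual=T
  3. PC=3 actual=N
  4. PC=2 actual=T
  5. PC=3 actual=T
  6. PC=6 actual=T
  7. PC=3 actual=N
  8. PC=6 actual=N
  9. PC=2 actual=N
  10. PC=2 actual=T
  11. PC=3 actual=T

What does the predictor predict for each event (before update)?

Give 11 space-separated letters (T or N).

Answer: T T T T N T T T T T N

Derivation:
Ev 1: PC=2 idx=2 pred=T actual=T -> ctr[2]=3
Ev 2: PC=2 idx=2 pred=T actual=T -> ctr[2]=3
Ev 3: PC=3 idx=0 pred=T actual=N -> ctr[0]=1
Ev 4: PC=2 idx=2 pred=T actual=T -> ctr[2]=3
Ev 5: PC=3 idx=0 pred=N actual=T -> ctr[0]=2
Ev 6: PC=6 idx=0 pred=T actual=T -> ctr[0]=3
Ev 7: PC=3 idx=0 pred=T actual=N -> ctr[0]=2
Ev 8: PC=6 idx=0 pred=T actual=N -> ctr[0]=1
Ev 9: PC=2 idx=2 pred=T actual=N -> ctr[2]=2
Ev 10: PC=2 idx=2 pred=T actual=T -> ctr[2]=3
Ev 11: PC=3 idx=0 pred=N actual=T -> ctr[0]=2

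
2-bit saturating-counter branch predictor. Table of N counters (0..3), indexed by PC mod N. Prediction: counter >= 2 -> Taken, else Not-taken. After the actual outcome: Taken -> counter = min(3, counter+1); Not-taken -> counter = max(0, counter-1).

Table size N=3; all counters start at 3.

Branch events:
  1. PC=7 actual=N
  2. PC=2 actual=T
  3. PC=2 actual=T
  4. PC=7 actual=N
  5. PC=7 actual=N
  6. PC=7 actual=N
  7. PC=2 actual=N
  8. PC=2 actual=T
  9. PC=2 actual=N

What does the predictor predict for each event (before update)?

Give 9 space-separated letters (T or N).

Ev 1: PC=7 idx=1 pred=T actual=N -> ctr[1]=2
Ev 2: PC=2 idx=2 pred=T actual=T -> ctr[2]=3
Ev 3: PC=2 idx=2 pred=T actual=T -> ctr[2]=3
Ev 4: PC=7 idx=1 pred=T actual=N -> ctr[1]=1
Ev 5: PC=7 idx=1 pred=N actual=N -> ctr[1]=0
Ev 6: PC=7 idx=1 pred=N actual=N -> ctr[1]=0
Ev 7: PC=2 idx=2 pred=T actual=N -> ctr[2]=2
Ev 8: PC=2 idx=2 pred=T actual=T -> ctr[2]=3
Ev 9: PC=2 idx=2 pred=T actual=N -> ctr[2]=2

Answer: T T T T N N T T T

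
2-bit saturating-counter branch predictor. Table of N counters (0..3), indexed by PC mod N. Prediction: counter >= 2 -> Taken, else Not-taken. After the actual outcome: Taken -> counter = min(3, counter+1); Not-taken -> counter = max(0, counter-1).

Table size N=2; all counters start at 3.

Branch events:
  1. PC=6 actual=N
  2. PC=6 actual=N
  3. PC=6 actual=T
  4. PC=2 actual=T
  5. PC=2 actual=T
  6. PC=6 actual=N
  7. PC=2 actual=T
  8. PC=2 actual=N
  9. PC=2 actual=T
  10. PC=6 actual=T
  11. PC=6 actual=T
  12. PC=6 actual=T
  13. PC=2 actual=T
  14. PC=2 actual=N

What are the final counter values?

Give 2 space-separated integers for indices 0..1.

Ev 1: PC=6 idx=0 pred=T actual=N -> ctr[0]=2
Ev 2: PC=6 idx=0 pred=T actual=N -> ctr[0]=1
Ev 3: PC=6 idx=0 pred=N actual=T -> ctr[0]=2
Ev 4: PC=2 idx=0 pred=T actual=T -> ctr[0]=3
Ev 5: PC=2 idx=0 pred=T actual=T -> ctr[0]=3
Ev 6: PC=6 idx=0 pred=T actual=N -> ctr[0]=2
Ev 7: PC=2 idx=0 pred=T actual=T -> ctr[0]=3
Ev 8: PC=2 idx=0 pred=T actual=N -> ctr[0]=2
Ev 9: PC=2 idx=0 pred=T actual=T -> ctr[0]=3
Ev 10: PC=6 idx=0 pred=T actual=T -> ctr[0]=3
Ev 11: PC=6 idx=0 pred=T actual=T -> ctr[0]=3
Ev 12: PC=6 idx=0 pred=T actual=T -> ctr[0]=3
Ev 13: PC=2 idx=0 pred=T actual=T -> ctr[0]=3
Ev 14: PC=2 idx=0 pred=T actual=N -> ctr[0]=2

Answer: 2 3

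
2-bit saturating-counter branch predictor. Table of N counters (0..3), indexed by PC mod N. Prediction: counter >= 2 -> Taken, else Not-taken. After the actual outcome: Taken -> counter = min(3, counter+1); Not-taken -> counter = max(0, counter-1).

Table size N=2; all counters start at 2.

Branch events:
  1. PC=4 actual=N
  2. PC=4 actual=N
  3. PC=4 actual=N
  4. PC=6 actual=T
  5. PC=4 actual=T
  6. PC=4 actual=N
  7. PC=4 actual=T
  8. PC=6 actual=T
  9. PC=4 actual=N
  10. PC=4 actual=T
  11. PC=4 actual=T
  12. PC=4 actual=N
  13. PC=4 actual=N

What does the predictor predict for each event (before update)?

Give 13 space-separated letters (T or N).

Answer: T N N N N T N T T T T T T

Derivation:
Ev 1: PC=4 idx=0 pred=T actual=N -> ctr[0]=1
Ev 2: PC=4 idx=0 pred=N actual=N -> ctr[0]=0
Ev 3: PC=4 idx=0 pred=N actual=N -> ctr[0]=0
Ev 4: PC=6 idx=0 pred=N actual=T -> ctr[0]=1
Ev 5: PC=4 idx=0 pred=N actual=T -> ctr[0]=2
Ev 6: PC=4 idx=0 pred=T actual=N -> ctr[0]=1
Ev 7: PC=4 idx=0 pred=N actual=T -> ctr[0]=2
Ev 8: PC=6 idx=0 pred=T actual=T -> ctr[0]=3
Ev 9: PC=4 idx=0 pred=T actual=N -> ctr[0]=2
Ev 10: PC=4 idx=0 pred=T actual=T -> ctr[0]=3
Ev 11: PC=4 idx=0 pred=T actual=T -> ctr[0]=3
Ev 12: PC=4 idx=0 pred=T actual=N -> ctr[0]=2
Ev 13: PC=4 idx=0 pred=T actual=N -> ctr[0]=1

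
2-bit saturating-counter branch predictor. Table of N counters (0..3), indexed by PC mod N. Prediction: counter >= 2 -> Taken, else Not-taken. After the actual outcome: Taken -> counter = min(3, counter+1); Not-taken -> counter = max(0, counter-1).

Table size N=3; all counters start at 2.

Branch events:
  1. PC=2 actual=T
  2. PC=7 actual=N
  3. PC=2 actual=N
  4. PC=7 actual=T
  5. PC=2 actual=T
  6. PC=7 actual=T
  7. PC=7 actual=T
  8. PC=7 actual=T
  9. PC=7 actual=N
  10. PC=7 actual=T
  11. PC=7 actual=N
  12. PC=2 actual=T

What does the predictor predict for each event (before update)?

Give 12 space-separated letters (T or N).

Answer: T T T N T T T T T T T T

Derivation:
Ev 1: PC=2 idx=2 pred=T actual=T -> ctr[2]=3
Ev 2: PC=7 idx=1 pred=T actual=N -> ctr[1]=1
Ev 3: PC=2 idx=2 pred=T actual=N -> ctr[2]=2
Ev 4: PC=7 idx=1 pred=N actual=T -> ctr[1]=2
Ev 5: PC=2 idx=2 pred=T actual=T -> ctr[2]=3
Ev 6: PC=7 idx=1 pred=T actual=T -> ctr[1]=3
Ev 7: PC=7 idx=1 pred=T actual=T -> ctr[1]=3
Ev 8: PC=7 idx=1 pred=T actual=T -> ctr[1]=3
Ev 9: PC=7 idx=1 pred=T actual=N -> ctr[1]=2
Ev 10: PC=7 idx=1 pred=T actual=T -> ctr[1]=3
Ev 11: PC=7 idx=1 pred=T actual=N -> ctr[1]=2
Ev 12: PC=2 idx=2 pred=T actual=T -> ctr[2]=3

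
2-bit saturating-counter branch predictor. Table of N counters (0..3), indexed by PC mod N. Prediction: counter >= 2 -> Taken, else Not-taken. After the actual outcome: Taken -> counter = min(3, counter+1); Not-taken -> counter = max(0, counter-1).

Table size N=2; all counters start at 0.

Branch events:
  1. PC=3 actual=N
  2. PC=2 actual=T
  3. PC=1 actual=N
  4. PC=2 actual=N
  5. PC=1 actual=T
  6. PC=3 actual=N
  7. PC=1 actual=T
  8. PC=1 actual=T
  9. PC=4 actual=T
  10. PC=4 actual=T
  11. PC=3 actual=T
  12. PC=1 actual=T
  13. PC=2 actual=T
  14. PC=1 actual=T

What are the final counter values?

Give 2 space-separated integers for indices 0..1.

Answer: 3 3

Derivation:
Ev 1: PC=3 idx=1 pred=N actual=N -> ctr[1]=0
Ev 2: PC=2 idx=0 pred=N actual=T -> ctr[0]=1
Ev 3: PC=1 idx=1 pred=N actual=N -> ctr[1]=0
Ev 4: PC=2 idx=0 pred=N actual=N -> ctr[0]=0
Ev 5: PC=1 idx=1 pred=N actual=T -> ctr[1]=1
Ev 6: PC=3 idx=1 pred=N actual=N -> ctr[1]=0
Ev 7: PC=1 idx=1 pred=N actual=T -> ctr[1]=1
Ev 8: PC=1 idx=1 pred=N actual=T -> ctr[1]=2
Ev 9: PC=4 idx=0 pred=N actual=T -> ctr[0]=1
Ev 10: PC=4 idx=0 pred=N actual=T -> ctr[0]=2
Ev 11: PC=3 idx=1 pred=T actual=T -> ctr[1]=3
Ev 12: PC=1 idx=1 pred=T actual=T -> ctr[1]=3
Ev 13: PC=2 idx=0 pred=T actual=T -> ctr[0]=3
Ev 14: PC=1 idx=1 pred=T actual=T -> ctr[1]=3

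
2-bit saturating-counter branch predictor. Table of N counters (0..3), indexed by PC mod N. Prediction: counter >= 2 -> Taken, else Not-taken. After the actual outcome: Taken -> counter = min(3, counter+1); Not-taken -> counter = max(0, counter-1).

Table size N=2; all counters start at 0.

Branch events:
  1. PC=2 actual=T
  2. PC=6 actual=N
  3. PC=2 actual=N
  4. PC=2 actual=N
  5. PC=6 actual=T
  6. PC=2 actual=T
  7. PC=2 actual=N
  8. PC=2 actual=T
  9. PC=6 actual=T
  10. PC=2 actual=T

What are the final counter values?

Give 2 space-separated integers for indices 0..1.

Ev 1: PC=2 idx=0 pred=N actual=T -> ctr[0]=1
Ev 2: PC=6 idx=0 pred=N actual=N -> ctr[0]=0
Ev 3: PC=2 idx=0 pred=N actual=N -> ctr[0]=0
Ev 4: PC=2 idx=0 pred=N actual=N -> ctr[0]=0
Ev 5: PC=6 idx=0 pred=N actual=T -> ctr[0]=1
Ev 6: PC=2 idx=0 pred=N actual=T -> ctr[0]=2
Ev 7: PC=2 idx=0 pred=T actual=N -> ctr[0]=1
Ev 8: PC=2 idx=0 pred=N actual=T -> ctr[0]=2
Ev 9: PC=6 idx=0 pred=T actual=T -> ctr[0]=3
Ev 10: PC=2 idx=0 pred=T actual=T -> ctr[0]=3

Answer: 3 0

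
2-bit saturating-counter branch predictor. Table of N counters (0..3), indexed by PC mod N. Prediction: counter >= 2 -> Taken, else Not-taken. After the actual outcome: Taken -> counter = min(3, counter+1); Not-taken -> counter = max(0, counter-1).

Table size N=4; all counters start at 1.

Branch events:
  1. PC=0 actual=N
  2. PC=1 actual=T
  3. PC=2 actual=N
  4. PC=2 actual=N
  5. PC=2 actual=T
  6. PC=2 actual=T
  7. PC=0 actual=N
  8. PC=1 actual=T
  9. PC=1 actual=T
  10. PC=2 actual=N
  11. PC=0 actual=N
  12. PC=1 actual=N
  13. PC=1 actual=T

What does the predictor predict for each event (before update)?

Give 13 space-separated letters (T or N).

Ev 1: PC=0 idx=0 pred=N actual=N -> ctr[0]=0
Ev 2: PC=1 idx=1 pred=N actual=T -> ctr[1]=2
Ev 3: PC=2 idx=2 pred=N actual=N -> ctr[2]=0
Ev 4: PC=2 idx=2 pred=N actual=N -> ctr[2]=0
Ev 5: PC=2 idx=2 pred=N actual=T -> ctr[2]=1
Ev 6: PC=2 idx=2 pred=N actual=T -> ctr[2]=2
Ev 7: PC=0 idx=0 pred=N actual=N -> ctr[0]=0
Ev 8: PC=1 idx=1 pred=T actual=T -> ctr[1]=3
Ev 9: PC=1 idx=1 pred=T actual=T -> ctr[1]=3
Ev 10: PC=2 idx=2 pred=T actual=N -> ctr[2]=1
Ev 11: PC=0 idx=0 pred=N actual=N -> ctr[0]=0
Ev 12: PC=1 idx=1 pred=T actual=N -> ctr[1]=2
Ev 13: PC=1 idx=1 pred=T actual=T -> ctr[1]=3

Answer: N N N N N N N T T T N T T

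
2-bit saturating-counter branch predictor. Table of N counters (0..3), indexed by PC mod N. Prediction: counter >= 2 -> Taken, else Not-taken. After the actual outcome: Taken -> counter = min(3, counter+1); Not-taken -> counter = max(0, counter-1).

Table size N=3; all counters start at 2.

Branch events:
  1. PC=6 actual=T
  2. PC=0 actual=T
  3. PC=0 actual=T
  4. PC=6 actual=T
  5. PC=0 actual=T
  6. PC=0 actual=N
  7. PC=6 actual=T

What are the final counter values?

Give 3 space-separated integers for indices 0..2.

Answer: 3 2 2

Derivation:
Ev 1: PC=6 idx=0 pred=T actual=T -> ctr[0]=3
Ev 2: PC=0 idx=0 pred=T actual=T -> ctr[0]=3
Ev 3: PC=0 idx=0 pred=T actual=T -> ctr[0]=3
Ev 4: PC=6 idx=0 pred=T actual=T -> ctr[0]=3
Ev 5: PC=0 idx=0 pred=T actual=T -> ctr[0]=3
Ev 6: PC=0 idx=0 pred=T actual=N -> ctr[0]=2
Ev 7: PC=6 idx=0 pred=T actual=T -> ctr[0]=3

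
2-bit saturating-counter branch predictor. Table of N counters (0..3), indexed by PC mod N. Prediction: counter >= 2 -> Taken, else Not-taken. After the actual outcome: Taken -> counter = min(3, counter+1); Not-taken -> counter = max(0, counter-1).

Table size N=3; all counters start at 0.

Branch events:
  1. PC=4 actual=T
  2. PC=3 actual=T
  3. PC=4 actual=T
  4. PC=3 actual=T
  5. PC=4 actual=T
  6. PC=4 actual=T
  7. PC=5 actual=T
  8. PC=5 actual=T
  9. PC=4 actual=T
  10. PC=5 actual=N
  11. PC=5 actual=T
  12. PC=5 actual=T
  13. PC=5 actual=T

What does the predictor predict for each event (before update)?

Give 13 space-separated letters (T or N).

Ev 1: PC=4 idx=1 pred=N actual=T -> ctr[1]=1
Ev 2: PC=3 idx=0 pred=N actual=T -> ctr[0]=1
Ev 3: PC=4 idx=1 pred=N actual=T -> ctr[1]=2
Ev 4: PC=3 idx=0 pred=N actual=T -> ctr[0]=2
Ev 5: PC=4 idx=1 pred=T actual=T -> ctr[1]=3
Ev 6: PC=4 idx=1 pred=T actual=T -> ctr[1]=3
Ev 7: PC=5 idx=2 pred=N actual=T -> ctr[2]=1
Ev 8: PC=5 idx=2 pred=N actual=T -> ctr[2]=2
Ev 9: PC=4 idx=1 pred=T actual=T -> ctr[1]=3
Ev 10: PC=5 idx=2 pred=T actual=N -> ctr[2]=1
Ev 11: PC=5 idx=2 pred=N actual=T -> ctr[2]=2
Ev 12: PC=5 idx=2 pred=T actual=T -> ctr[2]=3
Ev 13: PC=5 idx=2 pred=T actual=T -> ctr[2]=3

Answer: N N N N T T N N T T N T T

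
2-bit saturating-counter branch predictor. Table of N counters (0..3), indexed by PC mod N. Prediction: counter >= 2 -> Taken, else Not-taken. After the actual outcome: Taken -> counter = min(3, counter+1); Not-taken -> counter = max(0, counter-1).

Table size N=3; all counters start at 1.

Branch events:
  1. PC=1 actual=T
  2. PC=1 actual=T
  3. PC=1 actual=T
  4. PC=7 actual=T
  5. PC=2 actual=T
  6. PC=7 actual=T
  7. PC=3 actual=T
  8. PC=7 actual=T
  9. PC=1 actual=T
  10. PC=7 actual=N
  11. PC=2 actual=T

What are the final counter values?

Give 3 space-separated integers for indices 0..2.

Answer: 2 2 3

Derivation:
Ev 1: PC=1 idx=1 pred=N actual=T -> ctr[1]=2
Ev 2: PC=1 idx=1 pred=T actual=T -> ctr[1]=3
Ev 3: PC=1 idx=1 pred=T actual=T -> ctr[1]=3
Ev 4: PC=7 idx=1 pred=T actual=T -> ctr[1]=3
Ev 5: PC=2 idx=2 pred=N actual=T -> ctr[2]=2
Ev 6: PC=7 idx=1 pred=T actual=T -> ctr[1]=3
Ev 7: PC=3 idx=0 pred=N actual=T -> ctr[0]=2
Ev 8: PC=7 idx=1 pred=T actual=T -> ctr[1]=3
Ev 9: PC=1 idx=1 pred=T actual=T -> ctr[1]=3
Ev 10: PC=7 idx=1 pred=T actual=N -> ctr[1]=2
Ev 11: PC=2 idx=2 pred=T actual=T -> ctr[2]=3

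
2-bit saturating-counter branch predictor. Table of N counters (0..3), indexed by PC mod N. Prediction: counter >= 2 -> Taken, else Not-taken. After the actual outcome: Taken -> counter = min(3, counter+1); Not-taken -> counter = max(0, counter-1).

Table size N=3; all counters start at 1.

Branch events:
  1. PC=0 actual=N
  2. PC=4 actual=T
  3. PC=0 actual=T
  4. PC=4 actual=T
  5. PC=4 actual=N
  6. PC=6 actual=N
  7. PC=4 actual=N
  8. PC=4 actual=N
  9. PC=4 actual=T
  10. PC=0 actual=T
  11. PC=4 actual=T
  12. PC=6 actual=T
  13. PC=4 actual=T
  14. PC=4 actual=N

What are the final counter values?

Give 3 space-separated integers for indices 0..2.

Ev 1: PC=0 idx=0 pred=N actual=N -> ctr[0]=0
Ev 2: PC=4 idx=1 pred=N actual=T -> ctr[1]=2
Ev 3: PC=0 idx=0 pred=N actual=T -> ctr[0]=1
Ev 4: PC=4 idx=1 pred=T actual=T -> ctr[1]=3
Ev 5: PC=4 idx=1 pred=T actual=N -> ctr[1]=2
Ev 6: PC=6 idx=0 pred=N actual=N -> ctr[0]=0
Ev 7: PC=4 idx=1 pred=T actual=N -> ctr[1]=1
Ev 8: PC=4 idx=1 pred=N actual=N -> ctr[1]=0
Ev 9: PC=4 idx=1 pred=N actual=T -> ctr[1]=1
Ev 10: PC=0 idx=0 pred=N actual=T -> ctr[0]=1
Ev 11: PC=4 idx=1 pred=N actual=T -> ctr[1]=2
Ev 12: PC=6 idx=0 pred=N actual=T -> ctr[0]=2
Ev 13: PC=4 idx=1 pred=T actual=T -> ctr[1]=3
Ev 14: PC=4 idx=1 pred=T actual=N -> ctr[1]=2

Answer: 2 2 1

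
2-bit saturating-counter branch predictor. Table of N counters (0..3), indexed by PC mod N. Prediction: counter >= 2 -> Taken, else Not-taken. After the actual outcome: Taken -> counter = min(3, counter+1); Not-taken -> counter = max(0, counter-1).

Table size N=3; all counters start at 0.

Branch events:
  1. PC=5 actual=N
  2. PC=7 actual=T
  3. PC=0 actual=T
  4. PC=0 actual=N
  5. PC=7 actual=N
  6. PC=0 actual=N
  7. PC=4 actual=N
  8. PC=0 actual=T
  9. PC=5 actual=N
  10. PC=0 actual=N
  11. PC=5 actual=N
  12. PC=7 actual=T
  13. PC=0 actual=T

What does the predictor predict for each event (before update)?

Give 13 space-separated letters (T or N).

Answer: N N N N N N N N N N N N N

Derivation:
Ev 1: PC=5 idx=2 pred=N actual=N -> ctr[2]=0
Ev 2: PC=7 idx=1 pred=N actual=T -> ctr[1]=1
Ev 3: PC=0 idx=0 pred=N actual=T -> ctr[0]=1
Ev 4: PC=0 idx=0 pred=N actual=N -> ctr[0]=0
Ev 5: PC=7 idx=1 pred=N actual=N -> ctr[1]=0
Ev 6: PC=0 idx=0 pred=N actual=N -> ctr[0]=0
Ev 7: PC=4 idx=1 pred=N actual=N -> ctr[1]=0
Ev 8: PC=0 idx=0 pred=N actual=T -> ctr[0]=1
Ev 9: PC=5 idx=2 pred=N actual=N -> ctr[2]=0
Ev 10: PC=0 idx=0 pred=N actual=N -> ctr[0]=0
Ev 11: PC=5 idx=2 pred=N actual=N -> ctr[2]=0
Ev 12: PC=7 idx=1 pred=N actual=T -> ctr[1]=1
Ev 13: PC=0 idx=0 pred=N actual=T -> ctr[0]=1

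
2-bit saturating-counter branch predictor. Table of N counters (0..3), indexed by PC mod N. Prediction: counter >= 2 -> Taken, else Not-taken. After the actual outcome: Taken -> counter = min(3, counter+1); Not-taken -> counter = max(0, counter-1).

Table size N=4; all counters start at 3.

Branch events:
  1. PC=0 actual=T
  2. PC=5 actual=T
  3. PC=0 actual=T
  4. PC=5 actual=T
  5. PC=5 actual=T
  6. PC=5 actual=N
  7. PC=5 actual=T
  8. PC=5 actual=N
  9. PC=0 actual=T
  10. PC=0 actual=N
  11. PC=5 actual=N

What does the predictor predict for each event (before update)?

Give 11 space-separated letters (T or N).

Ev 1: PC=0 idx=0 pred=T actual=T -> ctr[0]=3
Ev 2: PC=5 idx=1 pred=T actual=T -> ctr[1]=3
Ev 3: PC=0 idx=0 pred=T actual=T -> ctr[0]=3
Ev 4: PC=5 idx=1 pred=T actual=T -> ctr[1]=3
Ev 5: PC=5 idx=1 pred=T actual=T -> ctr[1]=3
Ev 6: PC=5 idx=1 pred=T actual=N -> ctr[1]=2
Ev 7: PC=5 idx=1 pred=T actual=T -> ctr[1]=3
Ev 8: PC=5 idx=1 pred=T actual=N -> ctr[1]=2
Ev 9: PC=0 idx=0 pred=T actual=T -> ctr[0]=3
Ev 10: PC=0 idx=0 pred=T actual=N -> ctr[0]=2
Ev 11: PC=5 idx=1 pred=T actual=N -> ctr[1]=1

Answer: T T T T T T T T T T T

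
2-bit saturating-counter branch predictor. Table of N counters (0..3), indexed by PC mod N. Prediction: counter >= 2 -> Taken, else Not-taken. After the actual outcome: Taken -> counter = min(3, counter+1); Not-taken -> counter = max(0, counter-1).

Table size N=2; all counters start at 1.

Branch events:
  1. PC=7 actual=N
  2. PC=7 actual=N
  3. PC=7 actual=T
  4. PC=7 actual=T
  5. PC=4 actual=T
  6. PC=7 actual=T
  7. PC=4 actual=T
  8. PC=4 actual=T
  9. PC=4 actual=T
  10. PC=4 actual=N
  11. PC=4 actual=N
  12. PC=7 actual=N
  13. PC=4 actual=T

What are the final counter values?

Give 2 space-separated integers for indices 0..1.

Ev 1: PC=7 idx=1 pred=N actual=N -> ctr[1]=0
Ev 2: PC=7 idx=1 pred=N actual=N -> ctr[1]=0
Ev 3: PC=7 idx=1 pred=N actual=T -> ctr[1]=1
Ev 4: PC=7 idx=1 pred=N actual=T -> ctr[1]=2
Ev 5: PC=4 idx=0 pred=N actual=T -> ctr[0]=2
Ev 6: PC=7 idx=1 pred=T actual=T -> ctr[1]=3
Ev 7: PC=4 idx=0 pred=T actual=T -> ctr[0]=3
Ev 8: PC=4 idx=0 pred=T actual=T -> ctr[0]=3
Ev 9: PC=4 idx=0 pred=T actual=T -> ctr[0]=3
Ev 10: PC=4 idx=0 pred=T actual=N -> ctr[0]=2
Ev 11: PC=4 idx=0 pred=T actual=N -> ctr[0]=1
Ev 12: PC=7 idx=1 pred=T actual=N -> ctr[1]=2
Ev 13: PC=4 idx=0 pred=N actual=T -> ctr[0]=2

Answer: 2 2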